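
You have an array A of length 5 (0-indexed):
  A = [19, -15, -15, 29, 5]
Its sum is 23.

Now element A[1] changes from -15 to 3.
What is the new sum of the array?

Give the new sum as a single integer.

Old value at index 1: -15
New value at index 1: 3
Delta = 3 - -15 = 18
New sum = old_sum + delta = 23 + (18) = 41

Answer: 41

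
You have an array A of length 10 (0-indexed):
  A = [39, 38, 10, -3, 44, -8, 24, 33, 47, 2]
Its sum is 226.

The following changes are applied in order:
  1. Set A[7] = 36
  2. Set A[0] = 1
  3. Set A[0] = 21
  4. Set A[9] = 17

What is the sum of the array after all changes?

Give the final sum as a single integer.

Initial sum: 226
Change 1: A[7] 33 -> 36, delta = 3, sum = 229
Change 2: A[0] 39 -> 1, delta = -38, sum = 191
Change 3: A[0] 1 -> 21, delta = 20, sum = 211
Change 4: A[9] 2 -> 17, delta = 15, sum = 226

Answer: 226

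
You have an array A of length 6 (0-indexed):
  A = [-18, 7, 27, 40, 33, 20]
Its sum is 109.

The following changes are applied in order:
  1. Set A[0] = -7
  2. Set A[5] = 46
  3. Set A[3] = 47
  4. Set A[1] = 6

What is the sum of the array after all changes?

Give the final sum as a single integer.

Answer: 152

Derivation:
Initial sum: 109
Change 1: A[0] -18 -> -7, delta = 11, sum = 120
Change 2: A[5] 20 -> 46, delta = 26, sum = 146
Change 3: A[3] 40 -> 47, delta = 7, sum = 153
Change 4: A[1] 7 -> 6, delta = -1, sum = 152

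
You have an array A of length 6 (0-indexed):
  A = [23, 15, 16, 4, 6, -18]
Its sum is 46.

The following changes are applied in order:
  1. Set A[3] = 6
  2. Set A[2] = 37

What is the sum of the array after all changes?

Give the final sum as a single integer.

Initial sum: 46
Change 1: A[3] 4 -> 6, delta = 2, sum = 48
Change 2: A[2] 16 -> 37, delta = 21, sum = 69

Answer: 69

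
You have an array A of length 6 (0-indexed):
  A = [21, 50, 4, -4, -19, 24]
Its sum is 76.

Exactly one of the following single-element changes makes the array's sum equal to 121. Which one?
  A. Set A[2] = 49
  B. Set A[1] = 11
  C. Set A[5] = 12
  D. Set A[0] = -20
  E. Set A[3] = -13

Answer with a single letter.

Option A: A[2] 4->49, delta=45, new_sum=76+(45)=121 <-- matches target
Option B: A[1] 50->11, delta=-39, new_sum=76+(-39)=37
Option C: A[5] 24->12, delta=-12, new_sum=76+(-12)=64
Option D: A[0] 21->-20, delta=-41, new_sum=76+(-41)=35
Option E: A[3] -4->-13, delta=-9, new_sum=76+(-9)=67

Answer: A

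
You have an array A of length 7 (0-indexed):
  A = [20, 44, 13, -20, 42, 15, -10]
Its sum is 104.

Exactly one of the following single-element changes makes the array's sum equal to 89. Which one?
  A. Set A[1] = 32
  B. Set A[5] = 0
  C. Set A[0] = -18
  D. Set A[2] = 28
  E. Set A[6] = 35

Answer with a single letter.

Option A: A[1] 44->32, delta=-12, new_sum=104+(-12)=92
Option B: A[5] 15->0, delta=-15, new_sum=104+(-15)=89 <-- matches target
Option C: A[0] 20->-18, delta=-38, new_sum=104+(-38)=66
Option D: A[2] 13->28, delta=15, new_sum=104+(15)=119
Option E: A[6] -10->35, delta=45, new_sum=104+(45)=149

Answer: B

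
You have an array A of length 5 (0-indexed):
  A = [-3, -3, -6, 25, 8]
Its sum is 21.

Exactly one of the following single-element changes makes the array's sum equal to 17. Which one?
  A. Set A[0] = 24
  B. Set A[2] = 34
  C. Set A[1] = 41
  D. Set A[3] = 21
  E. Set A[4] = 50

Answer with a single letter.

Option A: A[0] -3->24, delta=27, new_sum=21+(27)=48
Option B: A[2] -6->34, delta=40, new_sum=21+(40)=61
Option C: A[1] -3->41, delta=44, new_sum=21+(44)=65
Option D: A[3] 25->21, delta=-4, new_sum=21+(-4)=17 <-- matches target
Option E: A[4] 8->50, delta=42, new_sum=21+(42)=63

Answer: D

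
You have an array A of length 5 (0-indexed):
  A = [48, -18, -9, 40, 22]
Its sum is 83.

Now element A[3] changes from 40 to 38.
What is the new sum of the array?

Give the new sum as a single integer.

Answer: 81

Derivation:
Old value at index 3: 40
New value at index 3: 38
Delta = 38 - 40 = -2
New sum = old_sum + delta = 83 + (-2) = 81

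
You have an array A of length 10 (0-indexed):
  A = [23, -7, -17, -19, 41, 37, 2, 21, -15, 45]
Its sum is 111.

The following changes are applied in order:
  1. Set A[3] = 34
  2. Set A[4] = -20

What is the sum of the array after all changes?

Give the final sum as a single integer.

Initial sum: 111
Change 1: A[3] -19 -> 34, delta = 53, sum = 164
Change 2: A[4] 41 -> -20, delta = -61, sum = 103

Answer: 103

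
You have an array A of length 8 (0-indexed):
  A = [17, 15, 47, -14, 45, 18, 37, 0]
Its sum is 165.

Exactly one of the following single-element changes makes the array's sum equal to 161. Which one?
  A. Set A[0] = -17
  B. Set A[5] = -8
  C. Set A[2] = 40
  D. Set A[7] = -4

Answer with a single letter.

Option A: A[0] 17->-17, delta=-34, new_sum=165+(-34)=131
Option B: A[5] 18->-8, delta=-26, new_sum=165+(-26)=139
Option C: A[2] 47->40, delta=-7, new_sum=165+(-7)=158
Option D: A[7] 0->-4, delta=-4, new_sum=165+(-4)=161 <-- matches target

Answer: D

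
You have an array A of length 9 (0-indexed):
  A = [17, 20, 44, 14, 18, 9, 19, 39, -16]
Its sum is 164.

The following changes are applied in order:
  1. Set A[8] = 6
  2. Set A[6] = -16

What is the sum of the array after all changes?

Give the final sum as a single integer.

Initial sum: 164
Change 1: A[8] -16 -> 6, delta = 22, sum = 186
Change 2: A[6] 19 -> -16, delta = -35, sum = 151

Answer: 151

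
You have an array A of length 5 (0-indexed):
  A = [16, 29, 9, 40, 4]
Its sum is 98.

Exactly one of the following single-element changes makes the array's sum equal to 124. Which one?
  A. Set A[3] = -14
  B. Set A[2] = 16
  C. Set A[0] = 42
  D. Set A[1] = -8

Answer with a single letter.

Answer: C

Derivation:
Option A: A[3] 40->-14, delta=-54, new_sum=98+(-54)=44
Option B: A[2] 9->16, delta=7, new_sum=98+(7)=105
Option C: A[0] 16->42, delta=26, new_sum=98+(26)=124 <-- matches target
Option D: A[1] 29->-8, delta=-37, new_sum=98+(-37)=61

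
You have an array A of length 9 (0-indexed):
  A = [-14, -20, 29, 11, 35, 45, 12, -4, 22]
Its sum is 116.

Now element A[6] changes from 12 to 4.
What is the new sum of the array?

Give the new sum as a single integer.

Answer: 108

Derivation:
Old value at index 6: 12
New value at index 6: 4
Delta = 4 - 12 = -8
New sum = old_sum + delta = 116 + (-8) = 108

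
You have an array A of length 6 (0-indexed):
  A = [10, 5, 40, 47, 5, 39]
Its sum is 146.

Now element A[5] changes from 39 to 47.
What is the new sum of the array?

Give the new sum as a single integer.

Old value at index 5: 39
New value at index 5: 47
Delta = 47 - 39 = 8
New sum = old_sum + delta = 146 + (8) = 154

Answer: 154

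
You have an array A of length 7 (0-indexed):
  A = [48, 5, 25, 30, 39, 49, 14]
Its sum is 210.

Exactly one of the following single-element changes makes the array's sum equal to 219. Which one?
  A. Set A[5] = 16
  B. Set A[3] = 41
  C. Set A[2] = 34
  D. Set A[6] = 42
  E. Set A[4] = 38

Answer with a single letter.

Option A: A[5] 49->16, delta=-33, new_sum=210+(-33)=177
Option B: A[3] 30->41, delta=11, new_sum=210+(11)=221
Option C: A[2] 25->34, delta=9, new_sum=210+(9)=219 <-- matches target
Option D: A[6] 14->42, delta=28, new_sum=210+(28)=238
Option E: A[4] 39->38, delta=-1, new_sum=210+(-1)=209

Answer: C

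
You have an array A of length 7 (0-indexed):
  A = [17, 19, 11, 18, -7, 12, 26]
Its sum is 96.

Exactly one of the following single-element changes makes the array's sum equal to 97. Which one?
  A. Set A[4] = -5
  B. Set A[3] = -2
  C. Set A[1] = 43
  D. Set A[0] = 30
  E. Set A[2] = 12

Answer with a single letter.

Option A: A[4] -7->-5, delta=2, new_sum=96+(2)=98
Option B: A[3] 18->-2, delta=-20, new_sum=96+(-20)=76
Option C: A[1] 19->43, delta=24, new_sum=96+(24)=120
Option D: A[0] 17->30, delta=13, new_sum=96+(13)=109
Option E: A[2] 11->12, delta=1, new_sum=96+(1)=97 <-- matches target

Answer: E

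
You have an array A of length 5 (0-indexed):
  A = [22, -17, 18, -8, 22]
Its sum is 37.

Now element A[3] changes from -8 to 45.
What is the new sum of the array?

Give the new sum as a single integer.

Answer: 90

Derivation:
Old value at index 3: -8
New value at index 3: 45
Delta = 45 - -8 = 53
New sum = old_sum + delta = 37 + (53) = 90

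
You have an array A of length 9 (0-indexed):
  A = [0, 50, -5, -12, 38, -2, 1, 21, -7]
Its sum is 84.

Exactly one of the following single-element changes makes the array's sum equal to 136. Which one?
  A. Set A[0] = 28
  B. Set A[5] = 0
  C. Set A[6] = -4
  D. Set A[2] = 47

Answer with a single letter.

Answer: D

Derivation:
Option A: A[0] 0->28, delta=28, new_sum=84+(28)=112
Option B: A[5] -2->0, delta=2, new_sum=84+(2)=86
Option C: A[6] 1->-4, delta=-5, new_sum=84+(-5)=79
Option D: A[2] -5->47, delta=52, new_sum=84+(52)=136 <-- matches target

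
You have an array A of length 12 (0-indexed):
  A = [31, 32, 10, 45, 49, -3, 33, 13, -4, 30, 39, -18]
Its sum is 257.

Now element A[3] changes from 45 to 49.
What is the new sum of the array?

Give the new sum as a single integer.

Answer: 261

Derivation:
Old value at index 3: 45
New value at index 3: 49
Delta = 49 - 45 = 4
New sum = old_sum + delta = 257 + (4) = 261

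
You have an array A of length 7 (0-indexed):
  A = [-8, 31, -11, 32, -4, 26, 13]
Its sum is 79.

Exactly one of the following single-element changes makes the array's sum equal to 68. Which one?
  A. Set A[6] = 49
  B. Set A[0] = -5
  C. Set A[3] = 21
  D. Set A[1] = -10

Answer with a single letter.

Option A: A[6] 13->49, delta=36, new_sum=79+(36)=115
Option B: A[0] -8->-5, delta=3, new_sum=79+(3)=82
Option C: A[3] 32->21, delta=-11, new_sum=79+(-11)=68 <-- matches target
Option D: A[1] 31->-10, delta=-41, new_sum=79+(-41)=38

Answer: C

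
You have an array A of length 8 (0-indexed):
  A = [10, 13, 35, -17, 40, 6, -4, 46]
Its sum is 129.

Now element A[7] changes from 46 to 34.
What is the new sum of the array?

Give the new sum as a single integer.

Old value at index 7: 46
New value at index 7: 34
Delta = 34 - 46 = -12
New sum = old_sum + delta = 129 + (-12) = 117

Answer: 117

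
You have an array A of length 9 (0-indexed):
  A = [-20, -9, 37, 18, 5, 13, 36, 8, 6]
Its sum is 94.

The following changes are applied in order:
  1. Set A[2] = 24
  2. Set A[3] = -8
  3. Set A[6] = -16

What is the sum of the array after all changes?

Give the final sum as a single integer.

Answer: 3

Derivation:
Initial sum: 94
Change 1: A[2] 37 -> 24, delta = -13, sum = 81
Change 2: A[3] 18 -> -8, delta = -26, sum = 55
Change 3: A[6] 36 -> -16, delta = -52, sum = 3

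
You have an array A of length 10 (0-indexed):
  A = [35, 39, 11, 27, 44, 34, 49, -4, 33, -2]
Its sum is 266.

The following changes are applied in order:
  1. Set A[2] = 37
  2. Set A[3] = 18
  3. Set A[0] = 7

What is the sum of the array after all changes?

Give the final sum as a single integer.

Answer: 255

Derivation:
Initial sum: 266
Change 1: A[2] 11 -> 37, delta = 26, sum = 292
Change 2: A[3] 27 -> 18, delta = -9, sum = 283
Change 3: A[0] 35 -> 7, delta = -28, sum = 255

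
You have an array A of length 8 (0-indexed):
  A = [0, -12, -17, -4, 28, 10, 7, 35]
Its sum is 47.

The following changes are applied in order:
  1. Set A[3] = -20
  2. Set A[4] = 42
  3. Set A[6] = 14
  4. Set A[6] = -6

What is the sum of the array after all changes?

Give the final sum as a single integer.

Initial sum: 47
Change 1: A[3] -4 -> -20, delta = -16, sum = 31
Change 2: A[4] 28 -> 42, delta = 14, sum = 45
Change 3: A[6] 7 -> 14, delta = 7, sum = 52
Change 4: A[6] 14 -> -6, delta = -20, sum = 32

Answer: 32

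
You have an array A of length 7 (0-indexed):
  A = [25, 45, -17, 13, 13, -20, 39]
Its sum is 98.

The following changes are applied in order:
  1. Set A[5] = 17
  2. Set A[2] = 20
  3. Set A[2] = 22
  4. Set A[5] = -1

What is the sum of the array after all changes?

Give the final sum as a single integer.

Initial sum: 98
Change 1: A[5] -20 -> 17, delta = 37, sum = 135
Change 2: A[2] -17 -> 20, delta = 37, sum = 172
Change 3: A[2] 20 -> 22, delta = 2, sum = 174
Change 4: A[5] 17 -> -1, delta = -18, sum = 156

Answer: 156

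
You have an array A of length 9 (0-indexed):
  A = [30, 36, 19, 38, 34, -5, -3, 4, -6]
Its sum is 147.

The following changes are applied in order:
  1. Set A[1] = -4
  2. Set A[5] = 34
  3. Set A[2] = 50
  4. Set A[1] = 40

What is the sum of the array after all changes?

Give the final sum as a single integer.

Initial sum: 147
Change 1: A[1] 36 -> -4, delta = -40, sum = 107
Change 2: A[5] -5 -> 34, delta = 39, sum = 146
Change 3: A[2] 19 -> 50, delta = 31, sum = 177
Change 4: A[1] -4 -> 40, delta = 44, sum = 221

Answer: 221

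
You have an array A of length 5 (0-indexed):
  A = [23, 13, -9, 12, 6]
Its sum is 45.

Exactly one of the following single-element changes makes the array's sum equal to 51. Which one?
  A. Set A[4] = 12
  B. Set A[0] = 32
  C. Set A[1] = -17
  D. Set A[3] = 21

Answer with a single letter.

Answer: A

Derivation:
Option A: A[4] 6->12, delta=6, new_sum=45+(6)=51 <-- matches target
Option B: A[0] 23->32, delta=9, new_sum=45+(9)=54
Option C: A[1] 13->-17, delta=-30, new_sum=45+(-30)=15
Option D: A[3] 12->21, delta=9, new_sum=45+(9)=54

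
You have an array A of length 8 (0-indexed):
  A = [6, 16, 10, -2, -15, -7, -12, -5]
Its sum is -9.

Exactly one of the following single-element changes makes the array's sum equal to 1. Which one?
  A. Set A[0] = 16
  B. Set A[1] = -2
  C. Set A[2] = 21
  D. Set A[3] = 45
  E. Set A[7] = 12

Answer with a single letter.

Option A: A[0] 6->16, delta=10, new_sum=-9+(10)=1 <-- matches target
Option B: A[1] 16->-2, delta=-18, new_sum=-9+(-18)=-27
Option C: A[2] 10->21, delta=11, new_sum=-9+(11)=2
Option D: A[3] -2->45, delta=47, new_sum=-9+(47)=38
Option E: A[7] -5->12, delta=17, new_sum=-9+(17)=8

Answer: A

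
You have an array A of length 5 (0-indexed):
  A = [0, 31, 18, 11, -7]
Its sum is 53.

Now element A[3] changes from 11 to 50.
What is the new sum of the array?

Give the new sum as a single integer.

Answer: 92

Derivation:
Old value at index 3: 11
New value at index 3: 50
Delta = 50 - 11 = 39
New sum = old_sum + delta = 53 + (39) = 92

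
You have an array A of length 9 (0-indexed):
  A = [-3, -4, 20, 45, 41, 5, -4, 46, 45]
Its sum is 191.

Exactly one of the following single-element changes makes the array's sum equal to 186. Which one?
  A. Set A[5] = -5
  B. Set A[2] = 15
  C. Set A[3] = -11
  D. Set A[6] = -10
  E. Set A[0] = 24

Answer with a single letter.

Option A: A[5] 5->-5, delta=-10, new_sum=191+(-10)=181
Option B: A[2] 20->15, delta=-5, new_sum=191+(-5)=186 <-- matches target
Option C: A[3] 45->-11, delta=-56, new_sum=191+(-56)=135
Option D: A[6] -4->-10, delta=-6, new_sum=191+(-6)=185
Option E: A[0] -3->24, delta=27, new_sum=191+(27)=218

Answer: B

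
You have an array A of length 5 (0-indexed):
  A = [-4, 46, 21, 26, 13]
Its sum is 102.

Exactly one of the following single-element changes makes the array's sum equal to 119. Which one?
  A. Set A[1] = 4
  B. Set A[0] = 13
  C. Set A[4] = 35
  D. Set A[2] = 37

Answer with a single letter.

Option A: A[1] 46->4, delta=-42, new_sum=102+(-42)=60
Option B: A[0] -4->13, delta=17, new_sum=102+(17)=119 <-- matches target
Option C: A[4] 13->35, delta=22, new_sum=102+(22)=124
Option D: A[2] 21->37, delta=16, new_sum=102+(16)=118

Answer: B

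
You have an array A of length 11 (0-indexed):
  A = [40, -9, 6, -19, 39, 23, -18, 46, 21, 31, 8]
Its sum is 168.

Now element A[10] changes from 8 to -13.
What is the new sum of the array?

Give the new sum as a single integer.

Old value at index 10: 8
New value at index 10: -13
Delta = -13 - 8 = -21
New sum = old_sum + delta = 168 + (-21) = 147

Answer: 147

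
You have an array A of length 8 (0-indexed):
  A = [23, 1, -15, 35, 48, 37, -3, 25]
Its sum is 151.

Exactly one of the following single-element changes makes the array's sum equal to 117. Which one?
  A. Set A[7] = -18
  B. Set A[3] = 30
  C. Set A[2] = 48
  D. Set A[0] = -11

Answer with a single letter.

Option A: A[7] 25->-18, delta=-43, new_sum=151+(-43)=108
Option B: A[3] 35->30, delta=-5, new_sum=151+(-5)=146
Option C: A[2] -15->48, delta=63, new_sum=151+(63)=214
Option D: A[0] 23->-11, delta=-34, new_sum=151+(-34)=117 <-- matches target

Answer: D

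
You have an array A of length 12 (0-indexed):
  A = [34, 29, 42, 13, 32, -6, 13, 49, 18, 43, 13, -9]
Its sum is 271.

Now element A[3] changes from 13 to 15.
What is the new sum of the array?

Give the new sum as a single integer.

Answer: 273

Derivation:
Old value at index 3: 13
New value at index 3: 15
Delta = 15 - 13 = 2
New sum = old_sum + delta = 271 + (2) = 273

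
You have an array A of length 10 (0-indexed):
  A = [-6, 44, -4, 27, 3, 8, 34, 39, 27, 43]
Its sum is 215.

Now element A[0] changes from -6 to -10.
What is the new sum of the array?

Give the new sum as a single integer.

Answer: 211

Derivation:
Old value at index 0: -6
New value at index 0: -10
Delta = -10 - -6 = -4
New sum = old_sum + delta = 215 + (-4) = 211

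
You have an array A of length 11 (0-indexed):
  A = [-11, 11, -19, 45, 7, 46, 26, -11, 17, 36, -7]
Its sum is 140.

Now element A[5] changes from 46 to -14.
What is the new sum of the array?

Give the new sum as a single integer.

Old value at index 5: 46
New value at index 5: -14
Delta = -14 - 46 = -60
New sum = old_sum + delta = 140 + (-60) = 80

Answer: 80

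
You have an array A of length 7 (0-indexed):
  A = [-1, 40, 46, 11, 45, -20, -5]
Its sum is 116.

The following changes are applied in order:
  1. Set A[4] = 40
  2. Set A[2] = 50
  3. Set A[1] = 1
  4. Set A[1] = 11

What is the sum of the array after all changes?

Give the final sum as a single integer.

Answer: 86

Derivation:
Initial sum: 116
Change 1: A[4] 45 -> 40, delta = -5, sum = 111
Change 2: A[2] 46 -> 50, delta = 4, sum = 115
Change 3: A[1] 40 -> 1, delta = -39, sum = 76
Change 4: A[1] 1 -> 11, delta = 10, sum = 86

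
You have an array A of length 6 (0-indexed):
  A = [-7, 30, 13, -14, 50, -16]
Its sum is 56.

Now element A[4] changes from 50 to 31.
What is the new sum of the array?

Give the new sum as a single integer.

Answer: 37

Derivation:
Old value at index 4: 50
New value at index 4: 31
Delta = 31 - 50 = -19
New sum = old_sum + delta = 56 + (-19) = 37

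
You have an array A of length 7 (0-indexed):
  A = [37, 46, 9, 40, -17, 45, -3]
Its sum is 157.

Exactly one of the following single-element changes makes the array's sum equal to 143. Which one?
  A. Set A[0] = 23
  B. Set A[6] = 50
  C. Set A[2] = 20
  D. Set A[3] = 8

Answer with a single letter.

Answer: A

Derivation:
Option A: A[0] 37->23, delta=-14, new_sum=157+(-14)=143 <-- matches target
Option B: A[6] -3->50, delta=53, new_sum=157+(53)=210
Option C: A[2] 9->20, delta=11, new_sum=157+(11)=168
Option D: A[3] 40->8, delta=-32, new_sum=157+(-32)=125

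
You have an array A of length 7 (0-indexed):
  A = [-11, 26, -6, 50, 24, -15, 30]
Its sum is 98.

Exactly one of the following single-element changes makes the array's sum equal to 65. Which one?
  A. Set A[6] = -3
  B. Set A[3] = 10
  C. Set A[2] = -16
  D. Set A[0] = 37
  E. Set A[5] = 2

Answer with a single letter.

Option A: A[6] 30->-3, delta=-33, new_sum=98+(-33)=65 <-- matches target
Option B: A[3] 50->10, delta=-40, new_sum=98+(-40)=58
Option C: A[2] -6->-16, delta=-10, new_sum=98+(-10)=88
Option D: A[0] -11->37, delta=48, new_sum=98+(48)=146
Option E: A[5] -15->2, delta=17, new_sum=98+(17)=115

Answer: A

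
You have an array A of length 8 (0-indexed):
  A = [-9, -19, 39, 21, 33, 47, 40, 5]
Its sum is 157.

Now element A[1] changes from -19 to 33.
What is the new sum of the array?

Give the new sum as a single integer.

Answer: 209

Derivation:
Old value at index 1: -19
New value at index 1: 33
Delta = 33 - -19 = 52
New sum = old_sum + delta = 157 + (52) = 209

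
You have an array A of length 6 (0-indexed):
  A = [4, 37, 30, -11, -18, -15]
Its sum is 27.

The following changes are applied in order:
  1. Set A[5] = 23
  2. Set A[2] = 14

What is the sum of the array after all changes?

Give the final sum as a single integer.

Initial sum: 27
Change 1: A[5] -15 -> 23, delta = 38, sum = 65
Change 2: A[2] 30 -> 14, delta = -16, sum = 49

Answer: 49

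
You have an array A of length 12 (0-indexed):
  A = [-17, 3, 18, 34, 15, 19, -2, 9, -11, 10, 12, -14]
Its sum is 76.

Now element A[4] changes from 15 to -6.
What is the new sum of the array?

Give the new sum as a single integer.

Answer: 55

Derivation:
Old value at index 4: 15
New value at index 4: -6
Delta = -6 - 15 = -21
New sum = old_sum + delta = 76 + (-21) = 55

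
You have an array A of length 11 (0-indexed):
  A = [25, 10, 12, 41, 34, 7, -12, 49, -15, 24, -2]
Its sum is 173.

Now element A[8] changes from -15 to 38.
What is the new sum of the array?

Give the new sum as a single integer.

Answer: 226

Derivation:
Old value at index 8: -15
New value at index 8: 38
Delta = 38 - -15 = 53
New sum = old_sum + delta = 173 + (53) = 226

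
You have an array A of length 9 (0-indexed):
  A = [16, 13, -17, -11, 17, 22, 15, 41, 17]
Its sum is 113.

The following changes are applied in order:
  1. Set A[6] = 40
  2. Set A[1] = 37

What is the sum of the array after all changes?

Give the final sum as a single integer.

Answer: 162

Derivation:
Initial sum: 113
Change 1: A[6] 15 -> 40, delta = 25, sum = 138
Change 2: A[1] 13 -> 37, delta = 24, sum = 162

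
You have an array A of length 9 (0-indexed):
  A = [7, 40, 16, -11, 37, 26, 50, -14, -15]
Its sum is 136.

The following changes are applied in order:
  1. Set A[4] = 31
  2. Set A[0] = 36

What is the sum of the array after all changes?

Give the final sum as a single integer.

Answer: 159

Derivation:
Initial sum: 136
Change 1: A[4] 37 -> 31, delta = -6, sum = 130
Change 2: A[0] 7 -> 36, delta = 29, sum = 159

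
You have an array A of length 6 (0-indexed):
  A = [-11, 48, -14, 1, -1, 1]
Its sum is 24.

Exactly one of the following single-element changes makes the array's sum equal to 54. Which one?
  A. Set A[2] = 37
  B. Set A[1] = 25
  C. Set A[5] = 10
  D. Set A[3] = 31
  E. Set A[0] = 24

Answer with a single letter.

Answer: D

Derivation:
Option A: A[2] -14->37, delta=51, new_sum=24+(51)=75
Option B: A[1] 48->25, delta=-23, new_sum=24+(-23)=1
Option C: A[5] 1->10, delta=9, new_sum=24+(9)=33
Option D: A[3] 1->31, delta=30, new_sum=24+(30)=54 <-- matches target
Option E: A[0] -11->24, delta=35, new_sum=24+(35)=59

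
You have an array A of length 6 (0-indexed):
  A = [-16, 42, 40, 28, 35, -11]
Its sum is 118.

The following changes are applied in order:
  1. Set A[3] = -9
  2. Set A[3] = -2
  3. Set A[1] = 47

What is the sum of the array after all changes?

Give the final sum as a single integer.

Answer: 93

Derivation:
Initial sum: 118
Change 1: A[3] 28 -> -9, delta = -37, sum = 81
Change 2: A[3] -9 -> -2, delta = 7, sum = 88
Change 3: A[1] 42 -> 47, delta = 5, sum = 93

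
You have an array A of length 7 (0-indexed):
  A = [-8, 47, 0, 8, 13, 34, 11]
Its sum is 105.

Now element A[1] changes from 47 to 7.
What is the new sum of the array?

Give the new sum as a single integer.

Answer: 65

Derivation:
Old value at index 1: 47
New value at index 1: 7
Delta = 7 - 47 = -40
New sum = old_sum + delta = 105 + (-40) = 65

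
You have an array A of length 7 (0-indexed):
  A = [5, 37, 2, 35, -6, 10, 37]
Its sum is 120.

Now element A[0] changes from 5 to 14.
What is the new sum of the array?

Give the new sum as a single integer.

Answer: 129

Derivation:
Old value at index 0: 5
New value at index 0: 14
Delta = 14 - 5 = 9
New sum = old_sum + delta = 120 + (9) = 129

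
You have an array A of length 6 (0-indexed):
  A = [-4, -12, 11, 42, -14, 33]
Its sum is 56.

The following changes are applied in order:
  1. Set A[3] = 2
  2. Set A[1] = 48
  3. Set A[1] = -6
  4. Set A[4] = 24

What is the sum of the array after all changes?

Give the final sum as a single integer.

Initial sum: 56
Change 1: A[3] 42 -> 2, delta = -40, sum = 16
Change 2: A[1] -12 -> 48, delta = 60, sum = 76
Change 3: A[1] 48 -> -6, delta = -54, sum = 22
Change 4: A[4] -14 -> 24, delta = 38, sum = 60

Answer: 60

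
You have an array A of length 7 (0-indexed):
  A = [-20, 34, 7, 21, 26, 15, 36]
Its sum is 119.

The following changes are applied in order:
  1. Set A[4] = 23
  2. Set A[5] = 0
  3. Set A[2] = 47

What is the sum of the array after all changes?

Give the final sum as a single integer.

Answer: 141

Derivation:
Initial sum: 119
Change 1: A[4] 26 -> 23, delta = -3, sum = 116
Change 2: A[5] 15 -> 0, delta = -15, sum = 101
Change 3: A[2] 7 -> 47, delta = 40, sum = 141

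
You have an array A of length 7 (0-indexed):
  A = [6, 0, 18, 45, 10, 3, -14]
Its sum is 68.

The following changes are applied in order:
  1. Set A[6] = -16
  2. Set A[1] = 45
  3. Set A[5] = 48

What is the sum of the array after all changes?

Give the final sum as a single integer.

Initial sum: 68
Change 1: A[6] -14 -> -16, delta = -2, sum = 66
Change 2: A[1] 0 -> 45, delta = 45, sum = 111
Change 3: A[5] 3 -> 48, delta = 45, sum = 156

Answer: 156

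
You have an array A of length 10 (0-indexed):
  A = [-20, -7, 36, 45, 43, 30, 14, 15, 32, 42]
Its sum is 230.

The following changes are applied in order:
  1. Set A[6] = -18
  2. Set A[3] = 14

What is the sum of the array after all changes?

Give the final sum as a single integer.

Initial sum: 230
Change 1: A[6] 14 -> -18, delta = -32, sum = 198
Change 2: A[3] 45 -> 14, delta = -31, sum = 167

Answer: 167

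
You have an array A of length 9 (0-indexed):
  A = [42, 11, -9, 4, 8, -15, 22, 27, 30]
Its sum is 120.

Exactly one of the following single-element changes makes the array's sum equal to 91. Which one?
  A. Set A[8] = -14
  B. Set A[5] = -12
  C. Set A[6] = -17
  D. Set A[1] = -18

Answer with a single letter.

Option A: A[8] 30->-14, delta=-44, new_sum=120+(-44)=76
Option B: A[5] -15->-12, delta=3, new_sum=120+(3)=123
Option C: A[6] 22->-17, delta=-39, new_sum=120+(-39)=81
Option D: A[1] 11->-18, delta=-29, new_sum=120+(-29)=91 <-- matches target

Answer: D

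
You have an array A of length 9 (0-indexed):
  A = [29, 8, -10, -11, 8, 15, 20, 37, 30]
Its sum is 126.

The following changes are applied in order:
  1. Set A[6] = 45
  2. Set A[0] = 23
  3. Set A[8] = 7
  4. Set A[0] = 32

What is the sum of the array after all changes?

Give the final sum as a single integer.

Answer: 131

Derivation:
Initial sum: 126
Change 1: A[6] 20 -> 45, delta = 25, sum = 151
Change 2: A[0] 29 -> 23, delta = -6, sum = 145
Change 3: A[8] 30 -> 7, delta = -23, sum = 122
Change 4: A[0] 23 -> 32, delta = 9, sum = 131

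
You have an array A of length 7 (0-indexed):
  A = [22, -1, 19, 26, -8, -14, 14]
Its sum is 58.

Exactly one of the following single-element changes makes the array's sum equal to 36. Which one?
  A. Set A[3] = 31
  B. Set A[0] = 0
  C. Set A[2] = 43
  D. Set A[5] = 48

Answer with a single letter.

Answer: B

Derivation:
Option A: A[3] 26->31, delta=5, new_sum=58+(5)=63
Option B: A[0] 22->0, delta=-22, new_sum=58+(-22)=36 <-- matches target
Option C: A[2] 19->43, delta=24, new_sum=58+(24)=82
Option D: A[5] -14->48, delta=62, new_sum=58+(62)=120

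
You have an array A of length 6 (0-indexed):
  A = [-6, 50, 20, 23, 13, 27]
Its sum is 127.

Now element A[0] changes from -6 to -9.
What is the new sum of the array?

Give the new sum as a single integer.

Old value at index 0: -6
New value at index 0: -9
Delta = -9 - -6 = -3
New sum = old_sum + delta = 127 + (-3) = 124

Answer: 124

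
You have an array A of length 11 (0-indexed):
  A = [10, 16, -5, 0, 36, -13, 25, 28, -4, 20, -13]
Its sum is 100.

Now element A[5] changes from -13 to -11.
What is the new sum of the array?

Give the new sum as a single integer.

Old value at index 5: -13
New value at index 5: -11
Delta = -11 - -13 = 2
New sum = old_sum + delta = 100 + (2) = 102

Answer: 102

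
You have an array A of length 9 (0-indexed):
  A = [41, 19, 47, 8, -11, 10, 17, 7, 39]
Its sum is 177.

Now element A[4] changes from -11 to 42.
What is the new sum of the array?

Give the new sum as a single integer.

Answer: 230

Derivation:
Old value at index 4: -11
New value at index 4: 42
Delta = 42 - -11 = 53
New sum = old_sum + delta = 177 + (53) = 230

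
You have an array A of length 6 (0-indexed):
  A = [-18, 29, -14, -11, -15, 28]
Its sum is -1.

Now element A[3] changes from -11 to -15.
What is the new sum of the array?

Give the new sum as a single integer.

Answer: -5

Derivation:
Old value at index 3: -11
New value at index 3: -15
Delta = -15 - -11 = -4
New sum = old_sum + delta = -1 + (-4) = -5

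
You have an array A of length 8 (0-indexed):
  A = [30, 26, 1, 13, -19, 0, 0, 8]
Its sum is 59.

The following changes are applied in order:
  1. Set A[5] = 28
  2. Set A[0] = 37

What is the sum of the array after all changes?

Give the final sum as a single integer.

Initial sum: 59
Change 1: A[5] 0 -> 28, delta = 28, sum = 87
Change 2: A[0] 30 -> 37, delta = 7, sum = 94

Answer: 94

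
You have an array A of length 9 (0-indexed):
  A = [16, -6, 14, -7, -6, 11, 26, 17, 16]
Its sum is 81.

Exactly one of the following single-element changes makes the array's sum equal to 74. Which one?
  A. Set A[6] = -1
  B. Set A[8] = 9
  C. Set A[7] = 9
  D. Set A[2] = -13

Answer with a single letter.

Answer: B

Derivation:
Option A: A[6] 26->-1, delta=-27, new_sum=81+(-27)=54
Option B: A[8] 16->9, delta=-7, new_sum=81+(-7)=74 <-- matches target
Option C: A[7] 17->9, delta=-8, new_sum=81+(-8)=73
Option D: A[2] 14->-13, delta=-27, new_sum=81+(-27)=54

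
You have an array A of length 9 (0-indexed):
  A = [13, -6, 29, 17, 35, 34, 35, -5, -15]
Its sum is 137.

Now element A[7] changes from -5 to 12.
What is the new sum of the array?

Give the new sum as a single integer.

Answer: 154

Derivation:
Old value at index 7: -5
New value at index 7: 12
Delta = 12 - -5 = 17
New sum = old_sum + delta = 137 + (17) = 154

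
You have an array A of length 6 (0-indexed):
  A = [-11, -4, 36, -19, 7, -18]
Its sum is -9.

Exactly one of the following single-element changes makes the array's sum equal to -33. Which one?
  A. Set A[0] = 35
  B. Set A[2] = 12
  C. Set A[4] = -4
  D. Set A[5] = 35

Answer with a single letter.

Option A: A[0] -11->35, delta=46, new_sum=-9+(46)=37
Option B: A[2] 36->12, delta=-24, new_sum=-9+(-24)=-33 <-- matches target
Option C: A[4] 7->-4, delta=-11, new_sum=-9+(-11)=-20
Option D: A[5] -18->35, delta=53, new_sum=-9+(53)=44

Answer: B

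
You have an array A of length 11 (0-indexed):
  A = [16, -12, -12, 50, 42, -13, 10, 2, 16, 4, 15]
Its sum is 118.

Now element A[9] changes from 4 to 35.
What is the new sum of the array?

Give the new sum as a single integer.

Answer: 149

Derivation:
Old value at index 9: 4
New value at index 9: 35
Delta = 35 - 4 = 31
New sum = old_sum + delta = 118 + (31) = 149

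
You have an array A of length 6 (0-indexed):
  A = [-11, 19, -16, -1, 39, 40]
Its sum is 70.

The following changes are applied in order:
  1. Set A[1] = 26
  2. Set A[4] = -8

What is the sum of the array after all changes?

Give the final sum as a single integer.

Initial sum: 70
Change 1: A[1] 19 -> 26, delta = 7, sum = 77
Change 2: A[4] 39 -> -8, delta = -47, sum = 30

Answer: 30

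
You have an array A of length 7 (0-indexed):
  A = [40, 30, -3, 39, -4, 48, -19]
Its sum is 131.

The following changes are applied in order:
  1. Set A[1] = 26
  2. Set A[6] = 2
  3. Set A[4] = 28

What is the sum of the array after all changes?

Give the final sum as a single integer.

Answer: 180

Derivation:
Initial sum: 131
Change 1: A[1] 30 -> 26, delta = -4, sum = 127
Change 2: A[6] -19 -> 2, delta = 21, sum = 148
Change 3: A[4] -4 -> 28, delta = 32, sum = 180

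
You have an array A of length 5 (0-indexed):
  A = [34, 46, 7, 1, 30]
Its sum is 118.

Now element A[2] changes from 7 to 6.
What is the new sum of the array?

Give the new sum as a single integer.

Old value at index 2: 7
New value at index 2: 6
Delta = 6 - 7 = -1
New sum = old_sum + delta = 118 + (-1) = 117

Answer: 117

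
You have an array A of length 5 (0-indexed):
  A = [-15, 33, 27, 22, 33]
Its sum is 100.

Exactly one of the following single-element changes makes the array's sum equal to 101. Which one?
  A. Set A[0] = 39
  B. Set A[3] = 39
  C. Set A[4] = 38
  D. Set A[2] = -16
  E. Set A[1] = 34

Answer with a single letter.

Option A: A[0] -15->39, delta=54, new_sum=100+(54)=154
Option B: A[3] 22->39, delta=17, new_sum=100+(17)=117
Option C: A[4] 33->38, delta=5, new_sum=100+(5)=105
Option D: A[2] 27->-16, delta=-43, new_sum=100+(-43)=57
Option E: A[1] 33->34, delta=1, new_sum=100+(1)=101 <-- matches target

Answer: E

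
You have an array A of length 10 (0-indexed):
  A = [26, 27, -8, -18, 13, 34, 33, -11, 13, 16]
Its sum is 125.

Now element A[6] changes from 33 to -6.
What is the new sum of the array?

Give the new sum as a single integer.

Answer: 86

Derivation:
Old value at index 6: 33
New value at index 6: -6
Delta = -6 - 33 = -39
New sum = old_sum + delta = 125 + (-39) = 86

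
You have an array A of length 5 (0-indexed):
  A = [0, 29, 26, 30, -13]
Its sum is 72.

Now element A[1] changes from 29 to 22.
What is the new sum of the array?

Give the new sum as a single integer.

Answer: 65

Derivation:
Old value at index 1: 29
New value at index 1: 22
Delta = 22 - 29 = -7
New sum = old_sum + delta = 72 + (-7) = 65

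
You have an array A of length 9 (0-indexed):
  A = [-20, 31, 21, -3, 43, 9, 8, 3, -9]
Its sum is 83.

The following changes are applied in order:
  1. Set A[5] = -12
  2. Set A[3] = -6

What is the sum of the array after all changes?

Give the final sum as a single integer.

Initial sum: 83
Change 1: A[5] 9 -> -12, delta = -21, sum = 62
Change 2: A[3] -3 -> -6, delta = -3, sum = 59

Answer: 59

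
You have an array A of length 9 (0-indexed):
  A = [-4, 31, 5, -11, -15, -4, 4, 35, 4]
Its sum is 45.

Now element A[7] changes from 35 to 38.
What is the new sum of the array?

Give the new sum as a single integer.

Old value at index 7: 35
New value at index 7: 38
Delta = 38 - 35 = 3
New sum = old_sum + delta = 45 + (3) = 48

Answer: 48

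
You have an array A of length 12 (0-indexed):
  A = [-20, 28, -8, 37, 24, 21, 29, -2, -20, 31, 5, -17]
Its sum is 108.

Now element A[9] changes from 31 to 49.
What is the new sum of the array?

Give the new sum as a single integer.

Old value at index 9: 31
New value at index 9: 49
Delta = 49 - 31 = 18
New sum = old_sum + delta = 108 + (18) = 126

Answer: 126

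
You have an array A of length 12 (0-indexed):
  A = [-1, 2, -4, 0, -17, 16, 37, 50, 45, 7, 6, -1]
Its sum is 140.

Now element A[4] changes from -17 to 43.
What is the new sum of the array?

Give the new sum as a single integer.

Answer: 200

Derivation:
Old value at index 4: -17
New value at index 4: 43
Delta = 43 - -17 = 60
New sum = old_sum + delta = 140 + (60) = 200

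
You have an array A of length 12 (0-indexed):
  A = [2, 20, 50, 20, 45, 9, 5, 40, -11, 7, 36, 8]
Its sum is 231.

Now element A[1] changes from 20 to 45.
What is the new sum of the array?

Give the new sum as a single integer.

Old value at index 1: 20
New value at index 1: 45
Delta = 45 - 20 = 25
New sum = old_sum + delta = 231 + (25) = 256

Answer: 256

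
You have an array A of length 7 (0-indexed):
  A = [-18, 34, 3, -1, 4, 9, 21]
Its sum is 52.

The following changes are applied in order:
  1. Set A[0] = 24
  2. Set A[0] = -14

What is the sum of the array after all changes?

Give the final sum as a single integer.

Answer: 56

Derivation:
Initial sum: 52
Change 1: A[0] -18 -> 24, delta = 42, sum = 94
Change 2: A[0] 24 -> -14, delta = -38, sum = 56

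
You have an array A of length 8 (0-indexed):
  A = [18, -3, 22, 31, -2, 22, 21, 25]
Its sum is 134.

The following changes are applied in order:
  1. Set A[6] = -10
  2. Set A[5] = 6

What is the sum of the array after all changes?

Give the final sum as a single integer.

Answer: 87

Derivation:
Initial sum: 134
Change 1: A[6] 21 -> -10, delta = -31, sum = 103
Change 2: A[5] 22 -> 6, delta = -16, sum = 87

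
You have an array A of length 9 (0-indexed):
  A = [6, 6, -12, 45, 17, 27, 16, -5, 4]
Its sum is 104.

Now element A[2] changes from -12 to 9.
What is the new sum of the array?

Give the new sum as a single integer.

Answer: 125

Derivation:
Old value at index 2: -12
New value at index 2: 9
Delta = 9 - -12 = 21
New sum = old_sum + delta = 104 + (21) = 125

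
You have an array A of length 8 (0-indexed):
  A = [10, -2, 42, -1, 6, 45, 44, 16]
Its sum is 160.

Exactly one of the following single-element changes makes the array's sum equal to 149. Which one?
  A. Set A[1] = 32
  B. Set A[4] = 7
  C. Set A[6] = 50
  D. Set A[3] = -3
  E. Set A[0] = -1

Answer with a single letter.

Option A: A[1] -2->32, delta=34, new_sum=160+(34)=194
Option B: A[4] 6->7, delta=1, new_sum=160+(1)=161
Option C: A[6] 44->50, delta=6, new_sum=160+(6)=166
Option D: A[3] -1->-3, delta=-2, new_sum=160+(-2)=158
Option E: A[0] 10->-1, delta=-11, new_sum=160+(-11)=149 <-- matches target

Answer: E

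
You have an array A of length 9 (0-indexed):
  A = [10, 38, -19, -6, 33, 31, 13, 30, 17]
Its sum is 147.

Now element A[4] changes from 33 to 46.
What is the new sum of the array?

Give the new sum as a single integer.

Old value at index 4: 33
New value at index 4: 46
Delta = 46 - 33 = 13
New sum = old_sum + delta = 147 + (13) = 160

Answer: 160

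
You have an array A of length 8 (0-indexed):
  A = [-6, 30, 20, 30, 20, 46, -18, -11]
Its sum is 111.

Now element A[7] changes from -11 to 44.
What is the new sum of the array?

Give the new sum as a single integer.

Old value at index 7: -11
New value at index 7: 44
Delta = 44 - -11 = 55
New sum = old_sum + delta = 111 + (55) = 166

Answer: 166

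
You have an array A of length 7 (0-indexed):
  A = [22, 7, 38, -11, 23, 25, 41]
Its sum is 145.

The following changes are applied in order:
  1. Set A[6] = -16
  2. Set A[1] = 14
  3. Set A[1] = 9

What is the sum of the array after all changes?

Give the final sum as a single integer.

Answer: 90

Derivation:
Initial sum: 145
Change 1: A[6] 41 -> -16, delta = -57, sum = 88
Change 2: A[1] 7 -> 14, delta = 7, sum = 95
Change 3: A[1] 14 -> 9, delta = -5, sum = 90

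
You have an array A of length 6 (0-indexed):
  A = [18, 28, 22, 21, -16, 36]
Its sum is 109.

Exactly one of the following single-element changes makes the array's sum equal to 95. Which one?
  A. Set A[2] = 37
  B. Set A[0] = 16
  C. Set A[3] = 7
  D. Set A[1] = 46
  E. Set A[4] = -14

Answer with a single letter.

Option A: A[2] 22->37, delta=15, new_sum=109+(15)=124
Option B: A[0] 18->16, delta=-2, new_sum=109+(-2)=107
Option C: A[3] 21->7, delta=-14, new_sum=109+(-14)=95 <-- matches target
Option D: A[1] 28->46, delta=18, new_sum=109+(18)=127
Option E: A[4] -16->-14, delta=2, new_sum=109+(2)=111

Answer: C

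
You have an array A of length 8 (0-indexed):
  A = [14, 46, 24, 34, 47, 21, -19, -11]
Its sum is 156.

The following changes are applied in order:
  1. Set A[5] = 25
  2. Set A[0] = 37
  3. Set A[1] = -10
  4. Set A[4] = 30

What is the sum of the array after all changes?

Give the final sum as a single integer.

Answer: 110

Derivation:
Initial sum: 156
Change 1: A[5] 21 -> 25, delta = 4, sum = 160
Change 2: A[0] 14 -> 37, delta = 23, sum = 183
Change 3: A[1] 46 -> -10, delta = -56, sum = 127
Change 4: A[4] 47 -> 30, delta = -17, sum = 110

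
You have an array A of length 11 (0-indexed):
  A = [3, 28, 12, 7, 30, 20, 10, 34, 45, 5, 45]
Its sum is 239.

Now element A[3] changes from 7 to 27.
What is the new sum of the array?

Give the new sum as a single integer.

Answer: 259

Derivation:
Old value at index 3: 7
New value at index 3: 27
Delta = 27 - 7 = 20
New sum = old_sum + delta = 239 + (20) = 259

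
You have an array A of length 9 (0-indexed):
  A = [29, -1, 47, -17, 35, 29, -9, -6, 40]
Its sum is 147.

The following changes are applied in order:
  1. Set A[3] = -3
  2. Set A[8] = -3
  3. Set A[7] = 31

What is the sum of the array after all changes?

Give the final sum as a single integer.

Answer: 155

Derivation:
Initial sum: 147
Change 1: A[3] -17 -> -3, delta = 14, sum = 161
Change 2: A[8] 40 -> -3, delta = -43, sum = 118
Change 3: A[7] -6 -> 31, delta = 37, sum = 155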